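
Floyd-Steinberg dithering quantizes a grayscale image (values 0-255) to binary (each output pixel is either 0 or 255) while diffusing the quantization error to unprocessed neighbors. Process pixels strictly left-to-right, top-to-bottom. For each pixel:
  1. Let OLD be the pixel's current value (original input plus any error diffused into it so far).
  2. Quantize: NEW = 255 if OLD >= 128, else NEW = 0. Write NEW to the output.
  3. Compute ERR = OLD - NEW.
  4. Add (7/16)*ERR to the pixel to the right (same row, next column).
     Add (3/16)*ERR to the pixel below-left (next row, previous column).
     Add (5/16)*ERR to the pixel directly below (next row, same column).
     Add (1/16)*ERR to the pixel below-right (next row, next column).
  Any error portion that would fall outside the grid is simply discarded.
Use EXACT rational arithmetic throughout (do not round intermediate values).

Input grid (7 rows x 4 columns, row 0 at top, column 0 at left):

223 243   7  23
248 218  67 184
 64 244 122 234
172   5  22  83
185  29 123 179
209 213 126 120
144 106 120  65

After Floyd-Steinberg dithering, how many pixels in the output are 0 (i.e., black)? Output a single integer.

Answer: 14

Derivation:
(0,0): OLD=223 → NEW=255, ERR=-32
(0,1): OLD=229 → NEW=255, ERR=-26
(0,2): OLD=-35/8 → NEW=0, ERR=-35/8
(0,3): OLD=2699/128 → NEW=0, ERR=2699/128
(1,0): OLD=1865/8 → NEW=255, ERR=-175/8
(1,1): OLD=12639/64 → NEW=255, ERR=-3681/64
(1,2): OLD=87651/2048 → NEW=0, ERR=87651/2048
(1,3): OLD=6849829/32768 → NEW=255, ERR=-1506011/32768
(2,0): OLD=47493/1024 → NEW=0, ERR=47493/1024
(2,1): OLD=8289487/32768 → NEW=255, ERR=-66353/32768
(2,2): OLD=8013505/65536 → NEW=0, ERR=8013505/65536
(2,3): OLD=289206041/1048576 → NEW=255, ERR=21819161/1048576
(3,0): OLD=97577357/524288 → NEW=255, ERR=-36116083/524288
(3,1): OLD=462755/8388608 → NEW=0, ERR=462755/8388608
(3,2): OLD=8591345997/134217728 → NEW=0, ERR=8591345997/134217728
(3,3): OLD=268756486043/2147483648 → NEW=0, ERR=268756486043/2147483648
(4,0): OLD=21942381305/134217728 → NEW=255, ERR=-12283139335/134217728
(4,1): OLD=-3569804205/1073741824 → NEW=0, ERR=-3569804205/1073741824
(4,2): OLD=5669966163563/34359738368 → NEW=255, ERR=-3091767120277/34359738368
(4,3): OLD=100463824302685/549755813888 → NEW=255, ERR=-39723908238755/549755813888
(5,0): OLD=3088557673441/17179869184 → NEW=255, ERR=-1292308968479/17179869184
(5,1): OLD=86014709096047/549755813888 → NEW=255, ERR=-54173023445393/549755813888
(5,2): OLD=22547232661817/549755813888 → NEW=0, ERR=22547232661817/549755813888
(5,3): OLD=60329623511217/549755813888 → NEW=0, ERR=60329623511217/549755813888
(6,0): OLD=897348889905133/8796093022208 → NEW=0, ERR=897348889905133/8796093022208
(6,1): OLD=17286379095275227/140737488355328 → NEW=0, ERR=17286379095275227/140737488355328
(6,2): OLD=452545945970876157/2251799813685248 → NEW=255, ERR=-121663006518862083/2251799813685248
(6,3): OLD=2818134915093149931/36028797018963968 → NEW=0, ERR=2818134915093149931/36028797018963968
Output grid:
  Row 0: ##..  (2 black, running=2)
  Row 1: ##.#  (1 black, running=3)
  Row 2: .#.#  (2 black, running=5)
  Row 3: #...  (3 black, running=8)
  Row 4: #.##  (1 black, running=9)
  Row 5: ##..  (2 black, running=11)
  Row 6: ..#.  (3 black, running=14)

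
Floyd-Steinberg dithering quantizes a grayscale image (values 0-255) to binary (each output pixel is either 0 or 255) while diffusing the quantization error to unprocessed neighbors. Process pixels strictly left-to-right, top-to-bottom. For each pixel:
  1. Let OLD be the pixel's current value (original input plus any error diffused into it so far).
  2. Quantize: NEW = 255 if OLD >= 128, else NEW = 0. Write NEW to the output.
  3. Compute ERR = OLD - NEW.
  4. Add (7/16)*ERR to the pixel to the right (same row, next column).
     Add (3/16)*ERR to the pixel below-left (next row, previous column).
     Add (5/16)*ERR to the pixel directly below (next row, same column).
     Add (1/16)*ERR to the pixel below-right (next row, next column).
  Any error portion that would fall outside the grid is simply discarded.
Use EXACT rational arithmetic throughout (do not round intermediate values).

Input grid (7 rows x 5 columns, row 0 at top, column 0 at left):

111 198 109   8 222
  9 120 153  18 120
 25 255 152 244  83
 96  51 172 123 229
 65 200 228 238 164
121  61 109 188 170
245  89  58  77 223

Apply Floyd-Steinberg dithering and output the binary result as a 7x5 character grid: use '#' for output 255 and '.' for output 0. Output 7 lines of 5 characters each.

(0,0): OLD=111 → NEW=0, ERR=111
(0,1): OLD=3945/16 → NEW=255, ERR=-135/16
(0,2): OLD=26959/256 → NEW=0, ERR=26959/256
(0,3): OLD=221481/4096 → NEW=0, ERR=221481/4096
(0,4): OLD=16099359/65536 → NEW=255, ERR=-612321/65536
(1,0): OLD=10779/256 → NEW=0, ERR=10779/256
(1,1): OLD=332733/2048 → NEW=255, ERR=-189507/2048
(1,2): OLD=10160513/65536 → NEW=255, ERR=-6551167/65536
(1,3): OLD=-1050195/262144 → NEW=0, ERR=-1050195/262144
(1,4): OLD=497893479/4194304 → NEW=0, ERR=497893479/4194304
(2,0): OLD=681839/32768 → NEW=0, ERR=681839/32768
(2,1): OLD=229717429/1048576 → NEW=255, ERR=-37669451/1048576
(2,2): OLD=1652727391/16777216 → NEW=0, ERR=1652727391/16777216
(2,3): OLD=81028903597/268435456 → NEW=255, ERR=12577862317/268435456
(2,4): OLD=602777835387/4294967296 → NEW=255, ERR=-492438825093/4294967296
(3,0): OLD=1606698623/16777216 → NEW=0, ERR=1606698623/16777216
(3,1): OLD=13615413139/134217728 → NEW=0, ERR=13615413139/134217728
(3,2): OLD=1089658557633/4294967296 → NEW=255, ERR=-5558102847/4294967296
(3,3): OLD=1045699955097/8589934592 → NEW=0, ERR=1045699955097/8589934592
(3,4): OLD=34271523373981/137438953472 → NEW=255, ERR=-775409761379/137438953472
(4,0): OLD=244700621457/2147483648 → NEW=0, ERR=244700621457/2147483648
(4,1): OLD=19742810688785/68719476736 → NEW=255, ERR=2219344121105/68719476736
(4,2): OLD=297847302202399/1099511627776 → NEW=255, ERR=17471837119519/1099511627776
(4,3): OLD=4958458401067793/17592186044416 → NEW=255, ERR=472450959741713/17592186044416
(4,4): OLD=51114384159495671/281474976710656 → NEW=255, ERR=-20661734901721609/281474976710656
(5,0): OLD=178851038757331/1099511627776 → NEW=255, ERR=-101524426325549/1099511627776
(5,1): OLD=358851061831737/8796093022208 → NEW=0, ERR=358851061831737/8796093022208
(5,2): OLD=39087939270895361/281474976710656 → NEW=255, ERR=-32688179790321919/281474976710656
(5,3): OLD=149535783447542223/1125899906842624 → NEW=255, ERR=-137568692797326897/1125899906842624
(5,4): OLD=1716469060419686453/18014398509481984 → NEW=0, ERR=1716469060419686453/18014398509481984
(6,0): OLD=31496260779528611/140737488355328 → NEW=255, ERR=-4391798751080029/140737488355328
(6,1): OLD=272696561703625357/4503599627370496 → NEW=0, ERR=272696561703625357/4503599627370496
(6,2): OLD=2006069432989370847/72057594037927936 → NEW=0, ERR=2006069432989370847/72057594037927936
(6,3): OLD=71024914889222032213/1152921504606846976 → NEW=0, ERR=71024914889222032213/1152921504606846976
(6,4): OLD=5019198090571621158291/18446744073709551616 → NEW=255, ERR=315278351775685496211/18446744073709551616
Row 0: .#..#
Row 1: .##..
Row 2: .#.##
Row 3: ..#.#
Row 4: .####
Row 5: #.##.
Row 6: #...#

Answer: .#..#
.##..
.#.##
..#.#
.####
#.##.
#...#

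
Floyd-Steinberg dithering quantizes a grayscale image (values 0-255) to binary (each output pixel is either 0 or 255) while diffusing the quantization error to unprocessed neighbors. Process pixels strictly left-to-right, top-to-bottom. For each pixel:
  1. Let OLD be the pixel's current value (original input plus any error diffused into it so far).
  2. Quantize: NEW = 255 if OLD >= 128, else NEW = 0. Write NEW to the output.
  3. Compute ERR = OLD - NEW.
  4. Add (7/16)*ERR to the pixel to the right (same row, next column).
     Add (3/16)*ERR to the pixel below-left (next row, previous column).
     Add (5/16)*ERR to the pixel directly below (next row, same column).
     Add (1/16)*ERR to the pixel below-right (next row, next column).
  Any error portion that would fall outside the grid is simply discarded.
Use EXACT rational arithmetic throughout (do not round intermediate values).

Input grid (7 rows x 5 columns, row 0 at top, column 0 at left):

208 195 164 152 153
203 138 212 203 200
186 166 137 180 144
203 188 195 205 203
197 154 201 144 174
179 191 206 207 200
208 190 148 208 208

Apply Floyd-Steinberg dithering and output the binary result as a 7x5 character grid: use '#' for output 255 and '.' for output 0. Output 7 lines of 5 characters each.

Answer: ###.#
#.###
##.#.
#.###
###.#
#.###
##.##

Derivation:
(0,0): OLD=208 → NEW=255, ERR=-47
(0,1): OLD=2791/16 → NEW=255, ERR=-1289/16
(0,2): OLD=32961/256 → NEW=255, ERR=-32319/256
(0,3): OLD=396359/4096 → NEW=0, ERR=396359/4096
(0,4): OLD=12801521/65536 → NEW=255, ERR=-3910159/65536
(1,0): OLD=44341/256 → NEW=255, ERR=-20939/256
(1,1): OLD=103283/2048 → NEW=0, ERR=103283/2048
(1,2): OLD=13613167/65536 → NEW=255, ERR=-3098513/65536
(1,3): OLD=50718979/262144 → NEW=255, ERR=-16127741/262144
(1,4): OLD=673130409/4194304 → NEW=255, ERR=-396417111/4194304
(2,0): OLD=5567137/32768 → NEW=255, ERR=-2788703/32768
(2,1): OLD=136891131/1048576 → NEW=255, ERR=-130495749/1048576
(2,2): OLD=996475313/16777216 → NEW=0, ERR=996475313/16777216
(2,3): OLD=44582607491/268435456 → NEW=255, ERR=-23868433789/268435456
(2,4): OLD=308027971797/4294967296 → NEW=0, ERR=308027971797/4294967296
(3,0): OLD=2568095121/16777216 → NEW=255, ERR=-1710094959/16777216
(3,1): OLD=14808575549/134217728 → NEW=0, ERR=14808575549/134217728
(3,2): OLD=1019544492335/4294967296 → NEW=255, ERR=-75672168145/4294967296
(3,3): OLD=1603436805783/8589934592 → NEW=255, ERR=-586996515177/8589934592
(3,4): OLD=26107621785299/137438953472 → NEW=255, ERR=-8939311350061/137438953472
(4,0): OLD=399076206943/2147483648 → NEW=255, ERR=-148532123297/2147483648
(4,1): OLD=10207920965087/68719476736 → NEW=255, ERR=-7315545602593/68719476736
(4,2): OLD=157233318830065/1099511627776 → NEW=255, ERR=-123142146252815/1099511627776
(4,3): OLD=1061686449466335/17592186044416 → NEW=0, ERR=1061686449466335/17592186044416
(4,4): OLD=49485122966796953/281474976710656 → NEW=255, ERR=-22290996094420327/281474976710656
(5,0): OLD=151100804836605/1099511627776 → NEW=255, ERR=-129274660246275/1099511627776
(5,1): OLD=712233189332791/8796093022208 → NEW=0, ERR=712233189332791/8796093022208
(5,2): OLD=59416017826964207/281474976710656 → NEW=255, ERR=-12360101234253073/281474976710656
(5,3): OLD=208065488114811585/1125899906842624 → NEW=255, ERR=-79038988130057535/1125899906842624
(5,4): OLD=2671734795863432955/18014398509481984 → NEW=255, ERR=-1921936824054472965/18014398509481984
(6,0): OLD=26239110736055597/140737488355328 → NEW=255, ERR=-9648948794553043/140737488355328
(6,1): OLD=764381339644092579/4503599627370496 → NEW=255, ERR=-384036565335383901/4503599627370496
(6,2): OLD=6403655396903099953/72057594037927936 → NEW=0, ERR=6403655396903099953/72057594037927936
(6,3): OLD=233113356730304997211/1152921504606846976 → NEW=255, ERR=-60881626944440981669/1152921504606846976
(6,4): OLD=2714795671177889599805/18446744073709551616 → NEW=255, ERR=-1989124067618046062275/18446744073709551616
Row 0: ###.#
Row 1: #.###
Row 2: ##.#.
Row 3: #.###
Row 4: ###.#
Row 5: #.###
Row 6: ##.##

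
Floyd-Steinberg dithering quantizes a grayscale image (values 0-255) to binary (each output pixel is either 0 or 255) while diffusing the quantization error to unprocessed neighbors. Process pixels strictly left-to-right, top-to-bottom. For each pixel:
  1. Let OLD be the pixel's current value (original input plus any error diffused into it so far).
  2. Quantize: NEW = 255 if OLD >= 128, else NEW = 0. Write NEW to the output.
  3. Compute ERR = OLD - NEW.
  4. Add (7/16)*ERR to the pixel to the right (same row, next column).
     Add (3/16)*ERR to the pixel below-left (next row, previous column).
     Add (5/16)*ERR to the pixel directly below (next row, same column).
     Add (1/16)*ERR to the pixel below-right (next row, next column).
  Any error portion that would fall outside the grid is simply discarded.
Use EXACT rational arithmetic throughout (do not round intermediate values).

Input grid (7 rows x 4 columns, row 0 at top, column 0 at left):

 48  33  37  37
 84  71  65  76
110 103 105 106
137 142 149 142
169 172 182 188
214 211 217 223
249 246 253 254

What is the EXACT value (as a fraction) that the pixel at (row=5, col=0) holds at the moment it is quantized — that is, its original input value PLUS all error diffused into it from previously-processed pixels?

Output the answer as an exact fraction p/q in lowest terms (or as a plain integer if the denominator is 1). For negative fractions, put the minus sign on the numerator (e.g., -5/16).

(0,0): OLD=48 → NEW=0, ERR=48
(0,1): OLD=54 → NEW=0, ERR=54
(0,2): OLD=485/8 → NEW=0, ERR=485/8
(0,3): OLD=8131/128 → NEW=0, ERR=8131/128
(1,0): OLD=873/8 → NEW=0, ERR=873/8
(1,1): OLD=9599/64 → NEW=255, ERR=-6721/64
(1,2): OLD=109131/2048 → NEW=0, ERR=109131/2048
(1,3): OLD=4028925/32768 → NEW=0, ERR=4028925/32768
(2,0): OLD=127397/1024 → NEW=0, ERR=127397/1024
(2,1): OLD=4634183/32768 → NEW=255, ERR=-3721657/32768
(2,2): OLD=5796843/65536 → NEW=0, ERR=5796843/65536
(2,3): OLD=195508399/1048576 → NEW=255, ERR=-71878481/1048576
(3,0): OLD=81046005/524288 → NEW=255, ERR=-52647435/524288
(3,1): OLD=729269227/8388608 → NEW=0, ERR=729269227/8388608
(3,2): OLD=26135477845/134217728 → NEW=255, ERR=-8090042795/134217728
(3,3): OLD=214182085075/2147483648 → NEW=0, ERR=214182085075/2147483648
(4,0): OLD=20658808913/134217728 → NEW=255, ERR=-13566711727/134217728
(4,1): OLD=147496935891/1073741824 → NEW=255, ERR=-126307229229/1073741824
(4,2): OLD=4667206927507/34359738368 → NEW=255, ERR=-4094526356333/34359738368
(4,3): OLD=89755924367093/549755813888 → NEW=255, ERR=-50431808174347/549755813888
(5,0): OLD=2754901848609/17179869184 → NEW=255, ERR=-1625964793311/17179869184
Target (5,0): original=214, with diffused error = 2754901848609/17179869184

Answer: 2754901848609/17179869184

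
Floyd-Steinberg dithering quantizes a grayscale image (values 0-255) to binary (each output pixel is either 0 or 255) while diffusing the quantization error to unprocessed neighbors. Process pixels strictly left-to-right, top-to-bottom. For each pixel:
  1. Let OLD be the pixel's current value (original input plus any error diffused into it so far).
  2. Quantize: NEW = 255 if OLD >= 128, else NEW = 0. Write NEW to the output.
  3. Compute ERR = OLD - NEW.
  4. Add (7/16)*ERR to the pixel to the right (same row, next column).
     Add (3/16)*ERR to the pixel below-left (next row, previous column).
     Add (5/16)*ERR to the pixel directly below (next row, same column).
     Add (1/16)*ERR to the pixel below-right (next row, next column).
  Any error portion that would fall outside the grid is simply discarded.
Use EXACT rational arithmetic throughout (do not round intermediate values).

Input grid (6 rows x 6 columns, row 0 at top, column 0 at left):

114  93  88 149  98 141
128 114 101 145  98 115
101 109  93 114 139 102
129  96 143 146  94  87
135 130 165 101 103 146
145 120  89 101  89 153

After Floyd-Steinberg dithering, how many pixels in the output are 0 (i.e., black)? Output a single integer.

Answer: 19

Derivation:
(0,0): OLD=114 → NEW=0, ERR=114
(0,1): OLD=1143/8 → NEW=255, ERR=-897/8
(0,2): OLD=4985/128 → NEW=0, ERR=4985/128
(0,3): OLD=340047/2048 → NEW=255, ERR=-182193/2048
(0,4): OLD=1935913/32768 → NEW=0, ERR=1935913/32768
(0,5): OLD=87475999/524288 → NEW=255, ERR=-46217441/524288
(1,0): OLD=18253/128 → NEW=255, ERR=-14387/128
(1,1): OLD=45275/1024 → NEW=0, ERR=45275/1024
(1,2): OLD=3566007/32768 → NEW=0, ERR=3566007/32768
(1,3): OLD=23373067/131072 → NEW=255, ERR=-10050293/131072
(1,4): OLD=510254689/8388608 → NEW=0, ERR=510254689/8388608
(1,5): OLD=15805019991/134217728 → NEW=0, ERR=15805019991/134217728
(2,0): OLD=1215129/16384 → NEW=0, ERR=1215129/16384
(2,1): OLD=88418147/524288 → NEW=255, ERR=-45275293/524288
(2,2): OLD=651071337/8388608 → NEW=0, ERR=651071337/8388608
(2,3): OLD=9542944225/67108864 → NEW=255, ERR=-7569816095/67108864
(2,4): OLD=270466736803/2147483648 → NEW=0, ERR=270466736803/2147483648
(2,5): OLD=6792987270821/34359738368 → NEW=255, ERR=-1968746013019/34359738368
(3,0): OLD=1140725193/8388608 → NEW=255, ERR=-998369847/8388608
(3,1): OLD=2424824789/67108864 → NEW=0, ERR=2424824789/67108864
(3,2): OLD=84028511023/536870912 → NEW=255, ERR=-52873571537/536870912
(3,3): OLD=3302965696173/34359738368 → NEW=0, ERR=3302965696173/34359738368
(3,4): OLD=43326580721613/274877906944 → NEW=255, ERR=-26767285549107/274877906944
(3,5): OLD=151128949412323/4398046511104 → NEW=0, ERR=151128949412323/4398046511104
(4,0): OLD=112294826727/1073741824 → NEW=0, ERR=112294826727/1073741824
(4,1): OLD=2768399994491/17179869184 → NEW=255, ERR=-1612466647429/17179869184
(4,2): OLD=62366040716161/549755813888 → NEW=0, ERR=62366040716161/549755813888
(4,3): OLD=1374458685401445/8796093022208 → NEW=255, ERR=-868545035261595/8796093022208
(4,4): OLD=5885713280604725/140737488355328 → NEW=0, ERR=5885713280604725/140737488355328
(4,5): OLD=380438547467108179/2251799813685248 → NEW=255, ERR=-193770405022630061/2251799813685248
(5,0): OLD=44003482702753/274877906944 → NEW=255, ERR=-26090383567967/274877906944
(5,1): OLD=676864202557489/8796093022208 → NEW=0, ERR=676864202557489/8796093022208
(5,2): OLD=9410875554775531/70368744177664 → NEW=255, ERR=-8533154210528789/70368744177664
(5,3): OLD=72106865679030793/2251799813685248 → NEW=0, ERR=72106865679030793/2251799813685248
(5,4): OLD=422313664099316025/4503599627370496 → NEW=0, ERR=422313664099316025/4503599627370496
(5,5): OLD=12231646311251236973/72057594037927936 → NEW=255, ERR=-6143040168420386707/72057594037927936
Output grid:
  Row 0: .#.#.#  (3 black, running=3)
  Row 1: #..#..  (4 black, running=7)
  Row 2: .#.#.#  (3 black, running=10)
  Row 3: #.#.#.  (3 black, running=13)
  Row 4: .#.#.#  (3 black, running=16)
  Row 5: #.#..#  (3 black, running=19)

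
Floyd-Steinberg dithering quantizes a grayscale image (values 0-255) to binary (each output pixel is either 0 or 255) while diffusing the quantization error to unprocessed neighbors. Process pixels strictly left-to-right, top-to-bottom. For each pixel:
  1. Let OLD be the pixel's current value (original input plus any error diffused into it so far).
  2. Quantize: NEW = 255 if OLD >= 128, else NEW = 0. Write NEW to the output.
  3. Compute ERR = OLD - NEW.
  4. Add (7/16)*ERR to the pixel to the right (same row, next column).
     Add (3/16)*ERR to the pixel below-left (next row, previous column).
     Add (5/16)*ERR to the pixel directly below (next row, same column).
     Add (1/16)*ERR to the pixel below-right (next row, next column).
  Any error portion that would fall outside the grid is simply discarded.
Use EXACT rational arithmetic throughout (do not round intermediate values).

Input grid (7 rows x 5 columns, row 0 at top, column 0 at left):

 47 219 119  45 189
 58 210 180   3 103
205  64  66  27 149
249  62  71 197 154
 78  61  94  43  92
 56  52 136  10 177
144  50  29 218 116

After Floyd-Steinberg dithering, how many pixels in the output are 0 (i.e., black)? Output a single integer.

Answer: 20

Derivation:
(0,0): OLD=47 → NEW=0, ERR=47
(0,1): OLD=3833/16 → NEW=255, ERR=-247/16
(0,2): OLD=28735/256 → NEW=0, ERR=28735/256
(0,3): OLD=385465/4096 → NEW=0, ERR=385465/4096
(0,4): OLD=15084559/65536 → NEW=255, ERR=-1627121/65536
(1,0): OLD=17867/256 → NEW=0, ERR=17867/256
(1,1): OLD=531853/2048 → NEW=255, ERR=9613/2048
(1,2): OLD=15323025/65536 → NEW=255, ERR=-1388655/65536
(1,3): OLD=6684285/262144 → NEW=0, ERR=6684285/262144
(1,4): OLD=470930647/4194304 → NEW=0, ERR=470930647/4194304
(2,0): OLD=7460959/32768 → NEW=255, ERR=-894881/32768
(2,1): OLD=56526597/1048576 → NEW=0, ERR=56526597/1048576
(2,2): OLD=1477023311/16777216 → NEW=0, ERR=1477023311/16777216
(2,3): OLD=25021563773/268435456 → NEW=0, ERR=25021563773/268435456
(2,4): OLD=972643588395/4294967296 → NEW=255, ERR=-122573072085/4294967296
(3,0): OLD=4203925615/16777216 → NEW=255, ERR=-74264465/16777216
(3,1): OLD=12309082819/134217728 → NEW=0, ERR=12309082819/134217728
(3,2): OLD=684967202513/4294967296 → NEW=255, ERR=-410249457967/4294967296
(3,3): OLD=1584764320553/8589934592 → NEW=255, ERR=-605669000407/8589934592
(3,4): OLD=16500875151725/137438953472 → NEW=0, ERR=16500875151725/137438953472
(4,0): OLD=201460394401/2147483648 → NEW=0, ERR=201460394401/2147483648
(4,1): OLD=7732026776609/68719476736 → NEW=0, ERR=7732026776609/68719476736
(4,2): OLD=116424518203407/1099511627776 → NEW=0, ERR=116424518203407/1099511627776
(4,3): OLD=1474804609475105/17592186044416 → NEW=0, ERR=1474804609475105/17592186044416
(4,4): OLD=45539480107976551/281474976710656 → NEW=255, ERR=-26236638953240729/281474976710656
(5,0): OLD=117002394589443/1099511627776 → NEW=0, ERR=117002394589443/1099511627776
(5,1): OLD=1402396927553993/8796093022208 → NEW=255, ERR=-840606793109047/8796093022208
(5,2): OLD=42229875868632337/281474976710656 → NEW=255, ERR=-29546243192584943/281474976710656
(5,3): OLD=-23177144379007809/1125899906842624 → NEW=0, ERR=-23177144379007809/1125899906842624
(5,4): OLD=2595963241466848645/18014398509481984 → NEW=255, ERR=-1997708378451057275/18014398509481984
(6,0): OLD=22424473727417811/140737488355328 → NEW=255, ERR=-13463585803190829/140737488355328
(6,1): OLD=-156493423336451747/4503599627370496 → NEW=0, ERR=-156493423336451747/4503599627370496
(6,2): OLD=-2077999602281973297/72057594037927936 → NEW=0, ERR=-2077999602281973297/72057594037927936
(6,3): OLD=197837865788321896101/1152921504606846976 → NEW=255, ERR=-96157117886424082779/1152921504606846976
(6,4): OLD=803722410396897083587/18446744073709551616 → NEW=0, ERR=803722410396897083587/18446744073709551616
Output grid:
  Row 0: .#..#  (3 black, running=3)
  Row 1: .##..  (3 black, running=6)
  Row 2: #...#  (3 black, running=9)
  Row 3: #.##.  (2 black, running=11)
  Row 4: ....#  (4 black, running=15)
  Row 5: .##.#  (2 black, running=17)
  Row 6: #..#.  (3 black, running=20)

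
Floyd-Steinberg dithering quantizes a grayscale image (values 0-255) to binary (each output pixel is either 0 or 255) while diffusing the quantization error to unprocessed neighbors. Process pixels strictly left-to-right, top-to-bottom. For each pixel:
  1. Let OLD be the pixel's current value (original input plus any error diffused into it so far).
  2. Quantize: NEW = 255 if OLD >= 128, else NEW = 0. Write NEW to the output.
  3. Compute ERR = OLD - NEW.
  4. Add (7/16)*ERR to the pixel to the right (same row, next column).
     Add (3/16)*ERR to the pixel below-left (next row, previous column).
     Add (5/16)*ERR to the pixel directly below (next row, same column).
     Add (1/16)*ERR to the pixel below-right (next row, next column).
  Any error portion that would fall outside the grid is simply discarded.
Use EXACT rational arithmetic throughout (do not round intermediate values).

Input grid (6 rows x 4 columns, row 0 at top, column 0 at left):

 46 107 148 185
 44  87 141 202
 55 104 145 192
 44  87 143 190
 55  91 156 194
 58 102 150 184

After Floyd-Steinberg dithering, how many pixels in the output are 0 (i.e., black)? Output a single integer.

(0,0): OLD=46 → NEW=0, ERR=46
(0,1): OLD=1017/8 → NEW=0, ERR=1017/8
(0,2): OLD=26063/128 → NEW=255, ERR=-6577/128
(0,3): OLD=332841/2048 → NEW=255, ERR=-189399/2048
(1,0): OLD=10523/128 → NEW=0, ERR=10523/128
(1,1): OLD=159677/1024 → NEW=255, ERR=-101443/1024
(1,2): OLD=2366081/32768 → NEW=0, ERR=2366081/32768
(1,3): OLD=105633111/524288 → NEW=255, ERR=-28060329/524288
(2,0): OLD=1017711/16384 → NEW=0, ERR=1017711/16384
(2,1): OLD=62335157/524288 → NEW=0, ERR=62335157/524288
(2,2): OLD=213232617/1048576 → NEW=255, ERR=-54154263/1048576
(2,3): OLD=2637256933/16777216 → NEW=255, ERR=-1640933147/16777216
(3,0): OLD=718937983/8388608 → NEW=0, ERR=718937983/8388608
(3,1): OLD=20917686497/134217728 → NEW=255, ERR=-13307834143/134217728
(3,2): OLD=155851999007/2147483648 → NEW=0, ERR=155851999007/2147483648
(3,3): OLD=6458209138265/34359738368 → NEW=255, ERR=-2303524145575/34359738368
(4,0): OLD=135703136851/2147483648 → NEW=0, ERR=135703136851/2147483648
(4,1): OLD=1831817769337/17179869184 → NEW=0, ERR=1831817769337/17179869184
(4,2): OLD=113558137680473/549755813888 → NEW=255, ERR=-26629594860967/549755813888
(4,3): OLD=1375651062381375/8796093022208 → NEW=255, ERR=-867352658281665/8796093022208
(5,0): OLD=26866497384803/274877906944 → NEW=0, ERR=26866497384803/274877906944
(5,1): OLD=1521274513197333/8796093022208 → NEW=255, ERR=-721729207465707/8796093022208
(5,2): OLD=383249497975545/4398046511104 → NEW=0, ERR=383249497975545/4398046511104
(5,3): OLD=26498354019854185/140737488355328 → NEW=255, ERR=-9389705510754455/140737488355328
Output grid:
  Row 0: ..##  (2 black, running=2)
  Row 1: .#.#  (2 black, running=4)
  Row 2: ..##  (2 black, running=6)
  Row 3: .#.#  (2 black, running=8)
  Row 4: ..##  (2 black, running=10)
  Row 5: .#.#  (2 black, running=12)

Answer: 12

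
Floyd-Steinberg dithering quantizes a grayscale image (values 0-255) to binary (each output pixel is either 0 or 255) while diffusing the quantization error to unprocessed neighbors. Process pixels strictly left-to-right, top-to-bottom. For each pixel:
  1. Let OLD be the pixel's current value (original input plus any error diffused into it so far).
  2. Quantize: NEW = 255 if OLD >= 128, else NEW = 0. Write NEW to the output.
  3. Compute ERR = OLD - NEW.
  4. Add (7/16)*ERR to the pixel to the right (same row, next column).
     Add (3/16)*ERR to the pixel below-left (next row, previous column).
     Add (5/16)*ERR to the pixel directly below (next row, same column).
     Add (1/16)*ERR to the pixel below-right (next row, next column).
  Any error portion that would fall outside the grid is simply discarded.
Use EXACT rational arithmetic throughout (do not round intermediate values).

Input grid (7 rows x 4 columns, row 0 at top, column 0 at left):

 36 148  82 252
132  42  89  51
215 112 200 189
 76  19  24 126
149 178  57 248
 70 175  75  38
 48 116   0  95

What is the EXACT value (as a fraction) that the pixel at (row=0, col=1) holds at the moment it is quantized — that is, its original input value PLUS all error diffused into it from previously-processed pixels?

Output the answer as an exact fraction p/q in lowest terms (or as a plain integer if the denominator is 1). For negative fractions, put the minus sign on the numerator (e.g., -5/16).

Answer: 655/4

Derivation:
(0,0): OLD=36 → NEW=0, ERR=36
(0,1): OLD=655/4 → NEW=255, ERR=-365/4
Target (0,1): original=148, with diffused error = 655/4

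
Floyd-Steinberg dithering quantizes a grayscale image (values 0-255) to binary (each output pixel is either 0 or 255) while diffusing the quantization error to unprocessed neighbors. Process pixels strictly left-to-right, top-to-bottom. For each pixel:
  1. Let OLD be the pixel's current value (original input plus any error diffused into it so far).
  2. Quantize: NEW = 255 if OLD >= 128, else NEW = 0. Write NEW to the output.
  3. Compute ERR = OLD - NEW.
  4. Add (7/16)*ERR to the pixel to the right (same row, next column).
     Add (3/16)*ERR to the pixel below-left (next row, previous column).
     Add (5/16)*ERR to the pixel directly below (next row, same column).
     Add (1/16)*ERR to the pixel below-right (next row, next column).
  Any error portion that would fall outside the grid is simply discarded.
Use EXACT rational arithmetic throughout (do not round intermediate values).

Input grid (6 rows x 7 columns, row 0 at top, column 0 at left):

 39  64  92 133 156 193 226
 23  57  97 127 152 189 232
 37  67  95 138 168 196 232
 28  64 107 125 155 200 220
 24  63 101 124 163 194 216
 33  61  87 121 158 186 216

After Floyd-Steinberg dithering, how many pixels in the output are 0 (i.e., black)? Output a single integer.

Answer: 20

Derivation:
(0,0): OLD=39 → NEW=0, ERR=39
(0,1): OLD=1297/16 → NEW=0, ERR=1297/16
(0,2): OLD=32631/256 → NEW=0, ERR=32631/256
(0,3): OLD=773185/4096 → NEW=255, ERR=-271295/4096
(0,4): OLD=8324551/65536 → NEW=0, ERR=8324551/65536
(0,5): OLD=260647025/1048576 → NEW=255, ERR=-6739855/1048576
(0,6): OLD=3744471831/16777216 → NEW=255, ERR=-533718249/16777216
(1,0): OLD=12899/256 → NEW=0, ERR=12899/256
(1,1): OLD=267701/2048 → NEW=255, ERR=-254539/2048
(1,2): OLD=4922073/65536 → NEW=0, ERR=4922073/65536
(1,3): OLD=44811813/262144 → NEW=255, ERR=-22034907/262144
(1,4): OLD=2509452431/16777216 → NEW=255, ERR=-1768737649/16777216
(1,5): OLD=19171939775/134217728 → NEW=255, ERR=-15053580865/134217728
(1,6): OLD=370629708881/2147483648 → NEW=255, ERR=-176978621359/2147483648
(2,0): OLD=964759/32768 → NEW=0, ERR=964759/32768
(2,1): OLD=61103341/1048576 → NEW=0, ERR=61103341/1048576
(2,2): OLD=2020581895/16777216 → NEW=0, ERR=2020581895/16777216
(2,3): OLD=20045416847/134217728 → NEW=255, ERR=-14180103793/134217728
(2,4): OLD=67162202687/1073741824 → NEW=0, ERR=67162202687/1073741824
(2,5): OLD=5713158805397/34359738368 → NEW=255, ERR=-3048574478443/34359738368
(2,6): OLD=88191321062755/549755813888 → NEW=255, ERR=-51996411478685/549755813888
(3,0): OLD=807433511/16777216 → NEW=0, ERR=807433511/16777216
(3,1): OLD=17137936667/134217728 → NEW=0, ERR=17137936667/134217728
(3,2): OLD=197925249537/1073741824 → NEW=255, ERR=-75878915583/1073741824
(3,3): OLD=344982734135/4294967296 → NEW=0, ERR=344982734135/4294967296
(3,4): OLD=102501306687783/549755813888 → NEW=255, ERR=-37686425853657/549755813888
(3,5): OLD=564962739265125/4398046511104 → NEW=255, ERR=-556539121066395/4398046511104
(3,6): OLD=9115275879233211/70368744177664 → NEW=255, ERR=-8828753886071109/70368744177664
(4,0): OLD=135250757993/2147483648 → NEW=0, ERR=135250757993/2147483648
(4,1): OLD=4130531752405/34359738368 → NEW=0, ERR=4130531752405/34359738368
(4,2): OLD=84965330382235/549755813888 → NEW=255, ERR=-55222402159205/549755813888
(4,3): OLD=386519193573145/4398046511104 → NEW=0, ERR=386519193573145/4398046511104
(4,4): OLD=5675963789190011/35184372088832 → NEW=255, ERR=-3296051093462149/35184372088832
(4,5): OLD=96446612766205947/1125899906842624 → NEW=0, ERR=96446612766205947/1125899906842624
(4,6): OLD=3717462041532864333/18014398509481984 → NEW=255, ERR=-876209578385041587/18014398509481984
(5,0): OLD=41353597754959/549755813888 → NEW=0, ERR=41353597754959/549755813888
(5,1): OLD=512718193200197/4398046511104 → NEW=0, ERR=512718193200197/4398046511104
(5,2): OLD=4595238827258611/35184372088832 → NEW=255, ERR=-4376776055393549/35184372088832
(5,3): OLD=19758946350287071/281474976710656 → NEW=0, ERR=19758946350287071/281474976710656
(5,4): OLD=3260446039205590581/18014398509481984 → NEW=255, ERR=-1333225580712315339/18014398509481984
(5,5): OLD=23838896512760453861/144115188075855872 → NEW=255, ERR=-12910476446582793499/144115188075855872
(5,6): OLD=384985538162751036875/2305843009213693952 → NEW=255, ERR=-203004429186740920885/2305843009213693952
Output grid:
  Row 0: ...#.##  (4 black, running=4)
  Row 1: .#.####  (2 black, running=6)
  Row 2: ...#.##  (4 black, running=10)
  Row 3: ..#.###  (3 black, running=13)
  Row 4: ..#.#.#  (4 black, running=17)
  Row 5: ..#.###  (3 black, running=20)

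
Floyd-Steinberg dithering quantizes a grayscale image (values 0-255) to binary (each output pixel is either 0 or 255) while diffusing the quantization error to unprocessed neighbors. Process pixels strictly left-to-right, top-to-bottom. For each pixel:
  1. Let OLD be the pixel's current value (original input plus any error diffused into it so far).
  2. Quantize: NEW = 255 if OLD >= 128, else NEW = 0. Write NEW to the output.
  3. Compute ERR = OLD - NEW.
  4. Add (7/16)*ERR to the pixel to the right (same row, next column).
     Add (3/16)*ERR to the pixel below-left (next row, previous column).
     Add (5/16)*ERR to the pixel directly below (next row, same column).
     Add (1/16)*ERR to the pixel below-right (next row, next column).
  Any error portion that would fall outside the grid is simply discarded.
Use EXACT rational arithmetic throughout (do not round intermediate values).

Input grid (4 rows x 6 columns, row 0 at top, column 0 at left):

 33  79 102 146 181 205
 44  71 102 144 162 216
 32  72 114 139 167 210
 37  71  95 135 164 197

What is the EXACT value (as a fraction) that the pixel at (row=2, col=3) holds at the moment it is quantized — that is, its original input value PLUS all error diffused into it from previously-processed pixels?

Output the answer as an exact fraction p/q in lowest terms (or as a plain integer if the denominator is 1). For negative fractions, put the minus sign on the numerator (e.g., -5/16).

(0,0): OLD=33 → NEW=0, ERR=33
(0,1): OLD=1495/16 → NEW=0, ERR=1495/16
(0,2): OLD=36577/256 → NEW=255, ERR=-28703/256
(0,3): OLD=397095/4096 → NEW=0, ERR=397095/4096
(0,4): OLD=14641681/65536 → NEW=255, ERR=-2069999/65536
(0,5): OLD=200468087/1048576 → NEW=255, ERR=-66918793/1048576
(1,0): OLD=18389/256 → NEW=0, ERR=18389/256
(1,1): OLD=230739/2048 → NEW=0, ERR=230739/2048
(1,2): OLD=9192783/65536 → NEW=255, ERR=-7518897/65536
(1,3): OLD=29143075/262144 → NEW=0, ERR=29143075/262144
(1,4): OLD=3269215113/16777216 → NEW=255, ERR=-1008974967/16777216
(1,5): OLD=45035810543/268435456 → NEW=255, ERR=-23415230737/268435456
(2,0): OLD=2476353/32768 → NEW=0, ERR=2476353/32768
(2,1): OLD=129235547/1048576 → NEW=0, ERR=129235547/1048576
(2,2): OLD=2683594961/16777216 → NEW=255, ERR=-1594595119/16777216
(2,3): OLD=15262192009/134217728 → NEW=0, ERR=15262192009/134217728
Target (2,3): original=139, with diffused error = 15262192009/134217728

Answer: 15262192009/134217728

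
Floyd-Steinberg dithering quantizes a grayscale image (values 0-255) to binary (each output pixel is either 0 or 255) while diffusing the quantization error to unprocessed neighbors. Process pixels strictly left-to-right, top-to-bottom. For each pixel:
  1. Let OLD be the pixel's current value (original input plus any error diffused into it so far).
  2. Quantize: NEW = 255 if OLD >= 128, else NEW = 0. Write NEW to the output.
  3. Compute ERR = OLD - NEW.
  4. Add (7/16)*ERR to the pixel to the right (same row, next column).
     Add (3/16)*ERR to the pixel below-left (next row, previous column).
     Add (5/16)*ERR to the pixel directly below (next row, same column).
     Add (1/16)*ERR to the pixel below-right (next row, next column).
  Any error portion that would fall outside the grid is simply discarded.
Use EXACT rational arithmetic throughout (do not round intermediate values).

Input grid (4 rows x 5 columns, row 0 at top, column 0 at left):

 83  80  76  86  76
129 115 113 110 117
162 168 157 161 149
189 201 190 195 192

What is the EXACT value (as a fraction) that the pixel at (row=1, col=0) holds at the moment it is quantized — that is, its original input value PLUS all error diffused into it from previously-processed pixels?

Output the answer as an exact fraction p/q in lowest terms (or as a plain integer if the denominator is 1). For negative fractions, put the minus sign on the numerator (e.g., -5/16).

(0,0): OLD=83 → NEW=0, ERR=83
(0,1): OLD=1861/16 → NEW=0, ERR=1861/16
(0,2): OLD=32483/256 → NEW=0, ERR=32483/256
(0,3): OLD=579637/4096 → NEW=255, ERR=-464843/4096
(0,4): OLD=1726835/65536 → NEW=0, ERR=1726835/65536
(1,0): OLD=45247/256 → NEW=255, ERR=-20033/256
Target (1,0): original=129, with diffused error = 45247/256

Answer: 45247/256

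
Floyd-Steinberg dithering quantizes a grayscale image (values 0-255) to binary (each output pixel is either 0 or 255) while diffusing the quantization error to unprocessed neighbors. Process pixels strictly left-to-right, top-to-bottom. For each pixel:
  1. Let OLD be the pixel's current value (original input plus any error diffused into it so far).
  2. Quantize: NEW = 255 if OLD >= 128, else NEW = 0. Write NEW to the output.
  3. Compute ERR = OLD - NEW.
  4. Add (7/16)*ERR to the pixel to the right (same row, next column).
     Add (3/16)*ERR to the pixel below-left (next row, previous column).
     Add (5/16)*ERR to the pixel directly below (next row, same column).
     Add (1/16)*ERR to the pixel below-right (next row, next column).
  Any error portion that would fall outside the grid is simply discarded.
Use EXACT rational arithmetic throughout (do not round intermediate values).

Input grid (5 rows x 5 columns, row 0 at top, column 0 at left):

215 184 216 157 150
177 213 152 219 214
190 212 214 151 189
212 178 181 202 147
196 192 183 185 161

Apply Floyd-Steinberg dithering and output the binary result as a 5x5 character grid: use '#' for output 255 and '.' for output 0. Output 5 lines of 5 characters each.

(0,0): OLD=215 → NEW=255, ERR=-40
(0,1): OLD=333/2 → NEW=255, ERR=-177/2
(0,2): OLD=5673/32 → NEW=255, ERR=-2487/32
(0,3): OLD=62975/512 → NEW=0, ERR=62975/512
(0,4): OLD=1669625/8192 → NEW=255, ERR=-419335/8192
(1,0): OLD=4733/32 → NEW=255, ERR=-3427/32
(1,1): OLD=31083/256 → NEW=0, ERR=31083/256
(1,2): OLD=1624999/8192 → NEW=255, ERR=-463961/8192
(1,3): OLD=7150091/32768 → NEW=255, ERR=-1205749/32768
(1,4): OLD=99401089/524288 → NEW=255, ERR=-34292351/524288
(2,0): OLD=734409/4096 → NEW=255, ERR=-310071/4096
(2,1): OLD=26150355/131072 → NEW=255, ERR=-7273005/131072
(2,2): OLD=362208121/2097152 → NEW=255, ERR=-172565639/2097152
(2,3): OLD=2942637851/33554432 → NEW=0, ERR=2942637851/33554432
(2,4): OLD=109858828029/536870912 → NEW=255, ERR=-27043254531/536870912
(3,0): OLD=373165849/2097152 → NEW=255, ERR=-161607911/2097152
(3,1): OLD=1791569925/16777216 → NEW=0, ERR=1791569925/16777216
(3,2): OLD=115416387175/536870912 → NEW=255, ERR=-21485695385/536870912
(3,3): OLD=211858922599/1073741824 → NEW=255, ERR=-61945242521/1073741824
(3,4): OLD=1915555938323/17179869184 → NEW=0, ERR=1915555938323/17179869184
(4,0): OLD=51523742711/268435456 → NEW=255, ERR=-16927298569/268435456
(4,1): OLD=1593107738327/8589934592 → NEW=255, ERR=-597325582633/8589934592
(4,2): OLD=18681791757241/137438953472 → NEW=255, ERR=-16365141378119/137438953472
(4,3): OLD=293091361918039/2199023255552 → NEW=255, ERR=-267659568247721/2199023255552
(4,4): OLD=4890158872411617/35184372088832 → NEW=255, ERR=-4081856010240543/35184372088832
Row 0: ###.#
Row 1: #.###
Row 2: ###.#
Row 3: #.##.
Row 4: #####

Answer: ###.#
#.###
###.#
#.##.
#####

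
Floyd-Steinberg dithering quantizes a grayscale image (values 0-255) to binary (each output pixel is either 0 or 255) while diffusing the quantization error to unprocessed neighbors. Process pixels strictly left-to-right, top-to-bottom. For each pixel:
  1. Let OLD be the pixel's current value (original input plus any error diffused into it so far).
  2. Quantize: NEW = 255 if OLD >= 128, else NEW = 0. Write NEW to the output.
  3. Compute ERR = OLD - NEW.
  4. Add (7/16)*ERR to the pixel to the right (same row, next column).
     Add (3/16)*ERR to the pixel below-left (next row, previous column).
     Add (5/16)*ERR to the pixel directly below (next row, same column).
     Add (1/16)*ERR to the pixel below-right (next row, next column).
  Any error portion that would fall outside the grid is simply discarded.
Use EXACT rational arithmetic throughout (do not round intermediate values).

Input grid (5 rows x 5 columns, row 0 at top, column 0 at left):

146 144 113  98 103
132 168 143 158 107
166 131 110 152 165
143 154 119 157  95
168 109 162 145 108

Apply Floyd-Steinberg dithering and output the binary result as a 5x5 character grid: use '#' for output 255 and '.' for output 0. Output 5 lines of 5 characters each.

Answer: #.#..
.#.##
#.#.#
##.#.
..##.

Derivation:
(0,0): OLD=146 → NEW=255, ERR=-109
(0,1): OLD=1541/16 → NEW=0, ERR=1541/16
(0,2): OLD=39715/256 → NEW=255, ERR=-25565/256
(0,3): OLD=222453/4096 → NEW=0, ERR=222453/4096
(0,4): OLD=8307379/65536 → NEW=0, ERR=8307379/65536
(1,0): OLD=29695/256 → NEW=0, ERR=29695/256
(1,1): OLD=457337/2048 → NEW=255, ERR=-64903/2048
(1,2): OLD=7479661/65536 → NEW=0, ERR=7479661/65536
(1,3): OLD=63551593/262144 → NEW=255, ERR=-3295127/262144
(1,4): OLD=606109211/4194304 → NEW=255, ERR=-463438309/4194304
(2,0): OLD=6432579/32768 → NEW=255, ERR=-1923261/32768
(2,1): OLD=130094225/1048576 → NEW=0, ERR=130094225/1048576
(2,2): OLD=3281754355/16777216 → NEW=255, ERR=-996435725/16777216
(2,3): OLD=29126232105/268435456 → NEW=0, ERR=29126232105/268435456
(2,4): OLD=760878759647/4294967296 → NEW=255, ERR=-334337900833/4294967296
(3,0): OLD=2481702803/16777216 → NEW=255, ERR=-1796487277/16777216
(3,1): OLD=17598585239/134217728 → NEW=255, ERR=-16626935401/134217728
(3,2): OLD=319291972525/4294967296 → NEW=0, ERR=319291972525/4294967296
(3,3): OLD=1761999871941/8589934592 → NEW=255, ERR=-428433449019/8589934592
(3,4): OLD=7646326855737/137438953472 → NEW=0, ERR=7646326855737/137438953472
(4,0): OLD=239036955581/2147483648 → NEW=0, ERR=239036955581/2147483648
(4,1): OLD=8674605852861/68719476736 → NEW=0, ERR=8674605852861/68719476736
(4,2): OLD=245591088769971/1099511627776 → NEW=255, ERR=-34784376312909/1099511627776
(4,3): OLD=2298429524381885/17592186044416 → NEW=255, ERR=-2187577916944195/17592186044416
(4,4): OLD=19102469550222251/281474976710656 → NEW=0, ERR=19102469550222251/281474976710656
Row 0: #.#..
Row 1: .#.##
Row 2: #.#.#
Row 3: ##.#.
Row 4: ..##.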